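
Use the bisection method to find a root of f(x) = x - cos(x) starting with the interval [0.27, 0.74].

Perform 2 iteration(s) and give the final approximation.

f(x) = x - cos(x)
Initial interval: [0.27, 0.74]

Iteration 1:
  c_1 = (0.270000 + 0.740000)/2 = 0.505000
  f(c_1) = f(0.505000) = -0.370174
  f(a) × f(c) ≥ 0, new interval: [0.505000, 0.740000]
Iteration 2:
  c_2 = (0.505000 + 0.740000)/2 = 0.622500
  f(c_2) = f(0.622500) = -0.189923
  f(a) × f(c) ≥ 0, new interval: [0.622500, 0.740000]

After 2 iteration(s), the approximation is c_2 = 0.622500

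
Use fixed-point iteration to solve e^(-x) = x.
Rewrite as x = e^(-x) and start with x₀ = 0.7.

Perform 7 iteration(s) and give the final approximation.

Equation: e^(-x) = x
Fixed-point form: x = e^(-x)
x₀ = 0.7

x_1 = g(0.700000) = 0.496585
x_2 = g(0.496585) = 0.608605
x_3 = g(0.608605) = 0.544109
x_4 = g(0.544109) = 0.580359
x_5 = g(0.580359) = 0.559698
x_6 = g(0.559698) = 0.571382
x_7 = g(0.571382) = 0.564745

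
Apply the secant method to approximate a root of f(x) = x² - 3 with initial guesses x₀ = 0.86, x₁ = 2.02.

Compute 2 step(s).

f(x) = x² - 3
x₀ = 0.86, x₁ = 2.02

Secant formula: x_{n+1} = x_n - f(x_n)(x_n - x_{n-1})/(f(x_n) - f(x_{n-1}))

Iteration 1:
  f(0.860000) = -2.260400
  f(2.020000) = 1.080400
  x_2 = 2.020000 - 1.080400×(2.020000 - 0.860000)/(1.080400 - (-2.260400))
       = 1.644861
Iteration 2:
  f(2.020000) = 1.080400
  f(1.644861) = -0.294432
  x_3 = 1.644861 - (-0.294432)×(1.644861 - 2.020000)/(-0.294432 - 1.080400)
       = 1.725200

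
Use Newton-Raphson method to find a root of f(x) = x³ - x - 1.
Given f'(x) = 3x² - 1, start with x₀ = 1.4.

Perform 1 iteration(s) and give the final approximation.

f(x) = x³ - x - 1
f'(x) = 3x² - 1
x₀ = 1.4

Newton-Raphson formula: x_{n+1} = x_n - f(x_n)/f'(x_n)

Iteration 1:
  f(1.400000) = 0.344000
  f'(1.400000) = 4.880000
  x_1 = 1.400000 - 0.344000/4.880000 = 1.329508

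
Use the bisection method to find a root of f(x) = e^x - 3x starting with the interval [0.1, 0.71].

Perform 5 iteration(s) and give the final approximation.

f(x) = e^x - 3x
Initial interval: [0.1, 0.71]

Iteration 1:
  c_1 = (0.100000 + 0.710000)/2 = 0.405000
  f(c_1) = f(0.405000) = 0.284303
  f(a) × f(c) ≥ 0, new interval: [0.405000, 0.710000]
Iteration 2:
  c_2 = (0.405000 + 0.710000)/2 = 0.557500
  f(c_2) = f(0.557500) = 0.073801
  f(a) × f(c) ≥ 0, new interval: [0.557500, 0.710000]
Iteration 3:
  c_3 = (0.557500 + 0.710000)/2 = 0.633750
  f(c_3) = f(0.633750) = -0.016585
  f(a) × f(c) < 0, new interval: [0.557500, 0.633750]
Iteration 4:
  c_4 = (0.557500 + 0.633750)/2 = 0.595625
  f(c_4) = f(0.595625) = 0.027289
  f(a) × f(c) ≥ 0, new interval: [0.595625, 0.633750]
Iteration 5:
  c_5 = (0.595625 + 0.633750)/2 = 0.614688
  f(c_5) = f(0.614688) = 0.005016
  f(a) × f(c) ≥ 0, new interval: [0.614688, 0.633750]

After 5 iteration(s), the approximation is c_5 = 0.614688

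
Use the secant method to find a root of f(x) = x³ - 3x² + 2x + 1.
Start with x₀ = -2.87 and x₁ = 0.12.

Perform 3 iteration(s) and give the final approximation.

f(x) = x³ - 3x² + 2x + 1
x₀ = -2.87, x₁ = 0.12

Secant formula: x_{n+1} = x_n - f(x_n)(x_n - x_{n-1})/(f(x_n) - f(x_{n-1}))

Iteration 1:
  f(-2.870000) = -53.090603
  f(0.120000) = 1.198528
  x_2 = 0.120000 - 1.198528×(0.120000 - (-2.870000))/(1.198528 - (-53.090603))
       = 0.053990
Iteration 2:
  f(0.120000) = 1.198528
  f(0.053990) = 1.099393
  x_3 = 0.053990 - 1.099393×(0.053990 - 0.120000)/(1.099393 - 1.198528)
       = -0.678049
Iteration 3:
  f(0.053990) = 1.099393
  f(-0.678049) = -2.047084
  x_4 = -0.678049 - (-2.047084)×(-0.678049 - 0.053990)/(-2.047084 - 1.099393)
       = -0.201787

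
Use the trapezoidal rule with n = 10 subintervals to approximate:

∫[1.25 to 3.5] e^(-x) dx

f(x) = e^(-x)
a = 1.25, b = 3.5, n = 10
h = (b - a)/n = 0.225000

Trapezoidal rule: (h/2)[f(x₀) + 2f(x₁) + 2f(x₂) + ... + f(xₙ)]

x_0 = 1.2500, f(x_0) = 0.286505, coefficient = 1
x_1 = 1.4750, f(x_1) = 0.228779, coefficient = 2
x_2 = 1.7000, f(x_2) = 0.182684, coefficient = 2
x_3 = 1.9250, f(x_3) = 0.145876, coefficient = 2
x_4 = 2.1500, f(x_4) = 0.116484, coefficient = 2
x_5 = 2.3750, f(x_5) = 0.093014, coefficient = 2
x_6 = 2.6000, f(x_6) = 0.074274, coefficient = 2
x_7 = 2.8250, f(x_7) = 0.059309, coefficient = 2
x_8 = 3.0500, f(x_8) = 0.047359, coefficient = 2
x_9 = 3.2750, f(x_9) = 0.037817, coefficient = 2
x_10 = 3.5000, f(x_10) = 0.030197, coefficient = 1

I ≈ (0.225000/2) × 2.287892 = 0.257388
Exact value: 0.256307
Error: 0.001080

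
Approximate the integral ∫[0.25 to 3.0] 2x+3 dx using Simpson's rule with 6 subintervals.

f(x) = 2x+3
a = 0.25, b = 3.0, n = 6
h = (b - a)/n = 0.458333

Simpson's rule: (h/3)[f(x₀) + 4f(x₁) + 2f(x₂) + ... + f(xₙ)]

x_0 = 0.2500, f(x_0) = 3.500000, coefficient = 1
x_1 = 0.7083, f(x_1) = 4.416667, coefficient = 4
x_2 = 1.1667, f(x_2) = 5.333333, coefficient = 2
x_3 = 1.6250, f(x_3) = 6.250000, coefficient = 4
x_4 = 2.0833, f(x_4) = 7.166667, coefficient = 2
x_5 = 2.5417, f(x_5) = 8.083333, coefficient = 4
x_6 = 3.0000, f(x_6) = 9.000000, coefficient = 1

I ≈ (0.458333/3) × 112.500000 = 17.187500
Exact value: 17.187500
Error: 0.000000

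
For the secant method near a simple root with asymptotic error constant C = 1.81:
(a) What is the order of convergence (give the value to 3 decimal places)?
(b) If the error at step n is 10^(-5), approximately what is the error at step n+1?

(a) Secant method has superlinear convergence with order φ = (1+√5)/2 ≈ 1.618.
    This means |e_{n+1}| ≈ C|e_n|^1.618.

(b) With |e_n| = 10^(-5) and C = 1.81:
    |e_{n+1}| ≈ 1.81 × (10^(-5))^1.618 = 1.81 × 10^(-8.09)

(a) ≈ 1.618 (golden ratio); (b) |e_{n+1}| ≈ 1.471e-08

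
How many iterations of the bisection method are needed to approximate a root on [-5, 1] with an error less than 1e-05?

We need (b-a)/2^n ≤ 1e-05
(1 - (-5))/2^n ≤ 1e-05
6/2^n ≤ 1e-05
2^n ≥ 600000
n ≥ log₂(600000) = 19.19
n ≥ 20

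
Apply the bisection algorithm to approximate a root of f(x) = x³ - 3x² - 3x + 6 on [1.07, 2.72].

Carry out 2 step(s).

f(x) = x³ - 3x² - 3x + 6
Initial interval: [1.07, 2.72]

Iteration 1:
  c_1 = (1.070000 + 2.720000)/2 = 1.895000
  f(c_1) = f(1.895000) = -3.653083
  f(a) × f(c) < 0, new interval: [1.070000, 1.895000]
Iteration 2:
  c_2 = (1.070000 + 1.895000)/2 = 1.482500
  f(c_2) = f(1.482500) = -1.782671
  f(a) × f(c) < 0, new interval: [1.070000, 1.482500]

After 2 iteration(s), the approximation is c_2 = 1.482500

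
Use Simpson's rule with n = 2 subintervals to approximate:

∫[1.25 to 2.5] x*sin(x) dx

f(x) = x*sin(x)
a = 1.25, b = 2.5, n = 2
h = (b - a)/n = 0.625000

Simpson's rule: (h/3)[f(x₀) + 4f(x₁) + 2f(x₂) + ... + f(xₙ)]

x_0 = 1.2500, f(x_0) = 1.186231, coefficient = 1
x_1 = 1.8750, f(x_1) = 1.788911, coefficient = 4
x_2 = 2.5000, f(x_2) = 1.496180, coefficient = 1

I ≈ (0.625000/3) × 9.838054 = 2.049595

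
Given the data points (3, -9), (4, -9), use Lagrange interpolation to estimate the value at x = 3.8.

Lagrange interpolation formula:
P(x) = Σ yᵢ × Lᵢ(x)
where Lᵢ(x) = Π_{j≠i} (x - xⱼ)/(xᵢ - xⱼ)

L_0(3.8) = (3.8 - 4)/(3 - 4) = 0.200000
L_1(3.8) = (3.8 - 3)/(4 - 3) = 0.800000

P(3.8) = (-9)×L_0(3.8) + (-9)×L_1(3.8)
P(3.8) = -9.000000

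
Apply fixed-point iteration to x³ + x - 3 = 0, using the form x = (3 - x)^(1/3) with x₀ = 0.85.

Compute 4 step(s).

Equation: x³ + x - 3 = 0
Fixed-point form: x = (3 - x)^(1/3)
x₀ = 0.85

x_1 = g(0.850000) = 1.290663
x_2 = g(1.290663) = 1.195664
x_3 = g(1.195664) = 1.217416
x_4 = g(1.217416) = 1.212504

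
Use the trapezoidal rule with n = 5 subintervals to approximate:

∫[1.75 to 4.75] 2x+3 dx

f(x) = 2x+3
a = 1.75, b = 4.75, n = 5
h = (b - a)/n = 0.600000

Trapezoidal rule: (h/2)[f(x₀) + 2f(x₁) + 2f(x₂) + ... + f(xₙ)]

x_0 = 1.7500, f(x_0) = 6.500000, coefficient = 1
x_1 = 2.3500, f(x_1) = 7.700000, coefficient = 2
x_2 = 2.9500, f(x_2) = 8.900000, coefficient = 2
x_3 = 3.5500, f(x_3) = 10.100000, coefficient = 2
x_4 = 4.1500, f(x_4) = 11.300000, coefficient = 2
x_5 = 4.7500, f(x_5) = 12.500000, coefficient = 1

I ≈ (0.600000/2) × 95.000000 = 28.500000
Exact value: 28.500000
Error: 0.000000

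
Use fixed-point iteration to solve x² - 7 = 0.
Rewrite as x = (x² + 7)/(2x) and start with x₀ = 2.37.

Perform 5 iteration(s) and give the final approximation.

Equation: x² - 7 = 0
Fixed-point form: x = (x² + 7)/(2x)
x₀ = 2.37

x_1 = g(2.370000) = 2.661793
x_2 = g(2.661793) = 2.645800
x_3 = g(2.645800) = 2.645751
x_4 = g(2.645751) = 2.645751
x_5 = g(2.645751) = 2.645751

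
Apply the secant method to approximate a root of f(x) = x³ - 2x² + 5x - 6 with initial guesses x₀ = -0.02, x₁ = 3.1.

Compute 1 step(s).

f(x) = x³ - 2x² + 5x - 6
x₀ = -0.02, x₁ = 3.1

Secant formula: x_{n+1} = x_n - f(x_n)(x_n - x_{n-1})/(f(x_n) - f(x_{n-1}))

Iteration 1:
  f(-0.020000) = -6.100808
  f(3.100000) = 20.071000
  x_2 = 3.100000 - 20.071000×(3.100000 - (-0.020000))/(20.071000 - (-6.100808))
       = 0.707291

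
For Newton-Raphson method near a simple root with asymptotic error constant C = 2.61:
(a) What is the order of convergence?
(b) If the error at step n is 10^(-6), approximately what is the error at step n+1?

(a) Newton-Raphson has quadratic (order 2) convergence near simple roots.
    This means |e_{n+1}| ≈ C|e_n|².

(b) With |e_n| = 10^(-6) and C = 2.61:
    |e_{n+1}| ≈ 2.61 × (10^(-6))² = 2.61 × 10^(-12)

(a) 2 (quadratic); (b) |e_{n+1}| ≈ 2.610e-12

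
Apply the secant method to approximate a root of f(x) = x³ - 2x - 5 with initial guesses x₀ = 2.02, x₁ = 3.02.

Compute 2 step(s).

f(x) = x³ - 2x - 5
x₀ = 2.02, x₁ = 3.02

Secant formula: x_{n+1} = x_n - f(x_n)(x_n - x_{n-1})/(f(x_n) - f(x_{n-1}))

Iteration 1:
  f(2.020000) = -0.797592
  f(3.020000) = 16.503608
  x_2 = 3.020000 - 16.503608×(3.020000 - 2.020000)/(16.503608 - (-0.797592))
       = 2.066100
Iteration 2:
  f(3.020000) = 16.503608
  f(2.066100) = -0.312492
  x_3 = 2.066100 - (-0.312492)×(2.066100 - 3.020000)/(-0.312492 - 16.503608)
       = 2.083827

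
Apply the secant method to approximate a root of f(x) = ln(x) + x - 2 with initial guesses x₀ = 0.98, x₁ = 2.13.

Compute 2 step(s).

f(x) = ln(x) + x - 2
x₀ = 0.98, x₁ = 2.13

Secant formula: x_{n+1} = x_n - f(x_n)(x_n - x_{n-1})/(f(x_n) - f(x_{n-1}))

Iteration 1:
  f(0.980000) = -1.040203
  f(2.130000) = 0.886122
  x_2 = 2.130000 - 0.886122×(2.130000 - 0.980000)/(0.886122 - (-1.040203))
       = 1.600992
Iteration 2:
  f(2.130000) = 0.886122
  f(1.600992) = 0.071616
  x_3 = 1.600992 - 0.071616×(1.600992 - 2.130000)/(0.071616 - 0.886122)
       = 1.554479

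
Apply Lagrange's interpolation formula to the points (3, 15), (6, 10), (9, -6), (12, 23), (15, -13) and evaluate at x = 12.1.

Lagrange interpolation formula:
P(x) = Σ yᵢ × Lᵢ(x)
where Lᵢ(x) = Π_{j≠i} (x - xⱼ)/(xᵢ - xⱼ)

L_0(12.1) = (12.1 - 6)/(3 - 6) × (12.1 - 9)/(3 - 9) × (12.1 - 12)/(3 - 12) × (12.1 - 15)/(3 - 15) = -0.002821
L_1(12.1) = (12.1 - 3)/(6 - 3) × (12.1 - 9)/(6 - 9) × (12.1 - 12)/(6 - 12) × (12.1 - 15)/(6 - 15) = 0.016833
L_2(12.1) = (12.1 - 3)/(9 - 3) × (12.1 - 6)/(9 - 6) × (12.1 - 12)/(9 - 12) × (12.1 - 15)/(9 - 15) = -0.049685
L_3(12.1) = (12.1 - 3)/(12 - 3) × (12.1 - 6)/(12 - 6) × (12.1 - 9)/(12 - 9) × (12.1 - 15)/(12 - 15) = 1.026821
L_4(12.1) = (12.1 - 3)/(15 - 3) × (12.1 - 6)/(15 - 6) × (12.1 - 9)/(15 - 9) × (12.1 - 12)/(15 - 12) = 0.008852

P(12.1) = 15×L_0(12.1) + 10×L_1(12.1) + (-6)×L_2(12.1) + 23×L_3(12.1) + (-13)×L_4(12.1)
P(12.1) = 23.925930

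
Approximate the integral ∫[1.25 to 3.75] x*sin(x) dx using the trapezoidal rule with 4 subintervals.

f(x) = x*sin(x)
a = 1.25, b = 3.75, n = 4
h = (b - a)/n = 0.625000

Trapezoidal rule: (h/2)[f(x₀) + 2f(x₁) + 2f(x₂) + ... + f(xₙ)]

x_0 = 1.2500, f(x_0) = 1.186231, coefficient = 1
x_1 = 1.8750, f(x_1) = 1.788911, coefficient = 2
x_2 = 2.5000, f(x_2) = 1.496180, coefficient = 2
x_3 = 3.1250, f(x_3) = 0.051850, coefficient = 2
x_4 = 3.7500, f(x_4) = -2.143355, coefficient = 1

I ≈ (0.625000/2) × 5.716758 = 1.786487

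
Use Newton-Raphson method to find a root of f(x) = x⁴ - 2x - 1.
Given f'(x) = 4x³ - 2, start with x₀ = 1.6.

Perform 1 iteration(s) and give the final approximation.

f(x) = x⁴ - 2x - 1
f'(x) = 4x³ - 2
x₀ = 1.6

Newton-Raphson formula: x_{n+1} = x_n - f(x_n)/f'(x_n)

Iteration 1:
  f(1.600000) = 2.353600
  f'(1.600000) = 14.384000
  x_1 = 1.600000 - 2.353600/14.384000 = 1.436374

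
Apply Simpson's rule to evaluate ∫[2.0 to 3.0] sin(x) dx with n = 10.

f(x) = sin(x)
a = 2.0, b = 3.0, n = 10
h = (b - a)/n = 0.100000

Simpson's rule: (h/3)[f(x₀) + 4f(x₁) + 2f(x₂) + ... + f(xₙ)]

x_0 = 2.0000, f(x_0) = 0.909297, coefficient = 1
x_1 = 2.1000, f(x_1) = 0.863209, coefficient = 4
x_2 = 2.2000, f(x_2) = 0.808496, coefficient = 2
x_3 = 2.3000, f(x_3) = 0.745705, coefficient = 4
x_4 = 2.4000, f(x_4) = 0.675463, coefficient = 2
x_5 = 2.5000, f(x_5) = 0.598472, coefficient = 4
x_6 = 2.6000, f(x_6) = 0.515501, coefficient = 2
x_7 = 2.7000, f(x_7) = 0.427380, coefficient = 4
x_8 = 2.8000, f(x_8) = 0.334988, coefficient = 2
x_9 = 2.9000, f(x_9) = 0.239249, coefficient = 4
x_10 = 3.0000, f(x_10) = 0.141120, coefficient = 1

I ≈ (0.100000/3) × 17.215379 = 0.573846
Exact value: 0.573846
Error: 0.000000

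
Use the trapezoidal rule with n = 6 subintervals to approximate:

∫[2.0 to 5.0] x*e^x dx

f(x) = x*e^x
a = 2.0, b = 5.0, n = 6
h = (b - a)/n = 0.500000

Trapezoidal rule: (h/2)[f(x₀) + 2f(x₁) + 2f(x₂) + ... + f(xₙ)]

x_0 = 2.0000, f(x_0) = 14.778112, coefficient = 1
x_1 = 2.5000, f(x_1) = 30.456235, coefficient = 2
x_2 = 3.0000, f(x_2) = 60.256611, coefficient = 2
x_3 = 3.5000, f(x_3) = 115.904082, coefficient = 2
x_4 = 4.0000, f(x_4) = 218.392600, coefficient = 2
x_5 = 4.5000, f(x_5) = 405.077091, coefficient = 2
x_6 = 5.0000, f(x_6) = 742.065796, coefficient = 1

I ≈ (0.500000/2) × 2417.017145 = 604.254286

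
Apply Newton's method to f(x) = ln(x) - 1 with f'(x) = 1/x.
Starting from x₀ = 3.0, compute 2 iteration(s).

f(x) = ln(x) - 1
f'(x) = 1/x
x₀ = 3.0

Newton-Raphson formula: x_{n+1} = x_n - f(x_n)/f'(x_n)

Iteration 1:
  f(3.000000) = 0.098612
  f'(3.000000) = 0.333333
  x_1 = 3.000000 - 0.098612/0.333333 = 2.704163
Iteration 2:
  f(2.704163) = -0.005208
  f'(2.704163) = 0.369800
  x_2 = 2.704163 - (-0.005208)/0.369800 = 2.718245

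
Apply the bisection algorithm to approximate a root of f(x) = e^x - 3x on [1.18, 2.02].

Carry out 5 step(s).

f(x) = e^x - 3x
Initial interval: [1.18, 2.02]

Iteration 1:
  c_1 = (1.180000 + 2.020000)/2 = 1.600000
  f(c_1) = f(1.600000) = 0.153032
  f(a) × f(c) < 0, new interval: [1.180000, 1.600000]
Iteration 2:
  c_2 = (1.180000 + 1.600000)/2 = 1.390000
  f(c_2) = f(1.390000) = -0.155150
  f(a) × f(c) ≥ 0, new interval: [1.390000, 1.600000]
Iteration 3:
  c_3 = (1.390000 + 1.600000)/2 = 1.495000
  f(c_3) = f(1.495000) = -0.025663
  f(a) × f(c) ≥ 0, new interval: [1.495000, 1.600000]
Iteration 4:
  c_4 = (1.495000 + 1.600000)/2 = 1.547500
  f(c_4) = f(1.547500) = 0.057206
  f(a) × f(c) < 0, new interval: [1.495000, 1.547500]
Iteration 5:
  c_5 = (1.495000 + 1.547500)/2 = 1.521250
  f(c_5) = f(1.521250) = 0.014194
  f(a) × f(c) < 0, new interval: [1.495000, 1.521250]

After 5 iteration(s), the approximation is c_5 = 1.521250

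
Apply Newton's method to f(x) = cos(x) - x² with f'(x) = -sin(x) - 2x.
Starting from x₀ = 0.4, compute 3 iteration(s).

f(x) = cos(x) - x²
f'(x) = -sin(x) - 2x
x₀ = 0.4

Newton-Raphson formula: x_{n+1} = x_n - f(x_n)/f'(x_n)

Iteration 1:
  f(0.400000) = 0.761061
  f'(0.400000) = -1.189418
  x_1 = 0.400000 - 0.761061/(-1.189418) = 1.039860
Iteration 2:
  f(1.039860) = -0.574967
  f'(1.039860) = -2.942053
  x_2 = 1.039860 - (-0.574967)/(-2.942053) = 0.844429
Iteration 3:
  f(0.844429) = -0.048902
  f'(0.844429) = -2.436450
  x_3 = 0.844429 - (-0.048902)/(-2.436450) = 0.824358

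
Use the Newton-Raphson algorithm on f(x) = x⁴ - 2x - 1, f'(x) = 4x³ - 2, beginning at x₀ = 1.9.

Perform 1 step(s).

f(x) = x⁴ - 2x - 1
f'(x) = 4x³ - 2
x₀ = 1.9

Newton-Raphson formula: x_{n+1} = x_n - f(x_n)/f'(x_n)

Iteration 1:
  f(1.900000) = 8.232100
  f'(1.900000) = 25.436000
  x_1 = 1.900000 - 8.232100/25.436000 = 1.576360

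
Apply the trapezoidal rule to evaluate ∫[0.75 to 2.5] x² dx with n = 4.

f(x) = x²
a = 0.75, b = 2.5, n = 4
h = (b - a)/n = 0.437500

Trapezoidal rule: (h/2)[f(x₀) + 2f(x₁) + 2f(x₂) + ... + f(xₙ)]

x_0 = 0.7500, f(x_0) = 0.562500, coefficient = 1
x_1 = 1.1875, f(x_1) = 1.410156, coefficient = 2
x_2 = 1.6250, f(x_2) = 2.640625, coefficient = 2
x_3 = 2.0625, f(x_3) = 4.253906, coefficient = 2
x_4 = 2.5000, f(x_4) = 6.250000, coefficient = 1

I ≈ (0.437500/2) × 23.421875 = 5.123535
Exact value: 5.067708
Error: 0.055827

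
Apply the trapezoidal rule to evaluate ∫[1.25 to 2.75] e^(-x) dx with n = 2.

f(x) = e^(-x)
a = 1.25, b = 2.75, n = 2
h = (b - a)/n = 0.750000

Trapezoidal rule: (h/2)[f(x₀) + 2f(x₁) + 2f(x₂) + ... + f(xₙ)]

x_0 = 1.2500, f(x_0) = 0.286505, coefficient = 1
x_1 = 2.0000, f(x_1) = 0.135335, coefficient = 2
x_2 = 2.7500, f(x_2) = 0.063928, coefficient = 1

I ≈ (0.750000/2) × 0.621103 = 0.232914
Exact value: 0.222577
Error: 0.010337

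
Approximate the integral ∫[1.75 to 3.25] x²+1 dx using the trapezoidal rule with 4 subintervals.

f(x) = x²+1
a = 1.75, b = 3.25, n = 4
h = (b - a)/n = 0.375000

Trapezoidal rule: (h/2)[f(x₀) + 2f(x₁) + 2f(x₂) + ... + f(xₙ)]

x_0 = 1.7500, f(x_0) = 4.062500, coefficient = 1
x_1 = 2.1250, f(x_1) = 5.515625, coefficient = 2
x_2 = 2.5000, f(x_2) = 7.250000, coefficient = 2
x_3 = 2.8750, f(x_3) = 9.265625, coefficient = 2
x_4 = 3.2500, f(x_4) = 11.562500, coefficient = 1

I ≈ (0.375000/2) × 59.687500 = 11.191406
Exact value: 11.156250
Error: 0.035156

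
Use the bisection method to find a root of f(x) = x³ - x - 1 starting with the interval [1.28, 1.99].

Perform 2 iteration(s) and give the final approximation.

f(x) = x³ - x - 1
Initial interval: [1.28, 1.99]

Iteration 1:
  c_1 = (1.280000 + 1.990000)/2 = 1.635000
  f(c_1) = f(1.635000) = 1.735723
  f(a) × f(c) < 0, new interval: [1.280000, 1.635000]
Iteration 2:
  c_2 = (1.280000 + 1.635000)/2 = 1.457500
  f(c_2) = f(1.457500) = 0.638676
  f(a) × f(c) < 0, new interval: [1.280000, 1.457500]

After 2 iteration(s), the approximation is c_2 = 1.457500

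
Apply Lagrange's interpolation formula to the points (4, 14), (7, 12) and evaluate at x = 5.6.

Lagrange interpolation formula:
P(x) = Σ yᵢ × Lᵢ(x)
where Lᵢ(x) = Π_{j≠i} (x - xⱼ)/(xᵢ - xⱼ)

L_0(5.6) = (5.6 - 7)/(4 - 7) = 0.466667
L_1(5.6) = (5.6 - 4)/(7 - 4) = 0.533333

P(5.6) = 14×L_0(5.6) + 12×L_1(5.6)
P(5.6) = 12.933333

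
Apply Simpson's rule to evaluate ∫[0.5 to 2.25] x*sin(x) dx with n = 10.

f(x) = x*sin(x)
a = 0.5, b = 2.25, n = 10
h = (b - a)/n = 0.175000

Simpson's rule: (h/3)[f(x₀) + 4f(x₁) + 2f(x₂) + ... + f(xₙ)]

x_0 = 0.5000, f(x_0) = 0.239713, coefficient = 1
x_1 = 0.6750, f(x_1) = 0.421806, coefficient = 4
x_2 = 0.8500, f(x_2) = 0.638588, coefficient = 2
x_3 = 1.0250, f(x_3) = 0.876082, coefficient = 4
x_4 = 1.2000, f(x_4) = 1.118447, coefficient = 2
x_5 = 1.3750, f(x_5) = 1.348728, coefficient = 4
x_6 = 1.5500, f(x_6) = 1.549665, coefficient = 2
x_7 = 1.7250, f(x_7) = 1.704531, coefficient = 4
x_8 = 1.9000, f(x_8) = 1.797970, coefficient = 2
x_9 = 2.0750, f(x_9) = 1.816786, coefficient = 4
x_10 = 2.2500, f(x_10) = 1.750665, coefficient = 1

I ≈ (0.175000/3) × 36.871450 = 2.150835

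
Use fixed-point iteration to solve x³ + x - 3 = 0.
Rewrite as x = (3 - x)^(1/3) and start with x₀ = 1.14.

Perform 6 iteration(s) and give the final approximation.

Equation: x³ + x - 3 = 0
Fixed-point form: x = (3 - x)^(1/3)
x₀ = 1.14

x_1 = g(1.140000) = 1.229809
x_2 = g(1.229809) = 1.209688
x_3 = g(1.209688) = 1.214254
x_4 = g(1.214254) = 1.213221
x_5 = g(1.213221) = 1.213455
x_6 = g(1.213455) = 1.213402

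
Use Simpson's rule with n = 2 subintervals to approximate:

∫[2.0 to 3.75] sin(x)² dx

f(x) = sin(x)²
a = 2.0, b = 3.75, n = 2
h = (b - a)/n = 0.875000

Simpson's rule: (h/3)[f(x₀) + 4f(x₁) + 2f(x₂) + ... + f(xₙ)]

x_0 = 2.0000, f(x_0) = 0.826822, coefficient = 1
x_1 = 2.8750, f(x_1) = 0.069404, coefficient = 4
x_2 = 3.7500, f(x_2) = 0.326682, coefficient = 1

I ≈ (0.875000/3) × 1.431119 = 0.417410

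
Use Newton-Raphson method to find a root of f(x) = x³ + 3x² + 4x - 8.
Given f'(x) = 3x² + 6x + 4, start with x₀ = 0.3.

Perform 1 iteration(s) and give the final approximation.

f(x) = x³ + 3x² + 4x - 8
f'(x) = 3x² + 6x + 4
x₀ = 0.3

Newton-Raphson formula: x_{n+1} = x_n - f(x_n)/f'(x_n)

Iteration 1:
  f(0.300000) = -6.503000
  f'(0.300000) = 6.070000
  x_1 = 0.300000 - (-6.503000)/6.070000 = 1.371334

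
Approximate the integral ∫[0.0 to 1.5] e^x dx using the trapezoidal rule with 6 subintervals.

f(x) = e^x
a = 0.0, b = 1.5, n = 6
h = (b - a)/n = 0.250000

Trapezoidal rule: (h/2)[f(x₀) + 2f(x₁) + 2f(x₂) + ... + f(xₙ)]

x_0 = 0.0000, f(x_0) = 1.000000, coefficient = 1
x_1 = 0.2500, f(x_1) = 1.284025, coefficient = 2
x_2 = 0.5000, f(x_2) = 1.648721, coefficient = 2
x_3 = 0.7500, f(x_3) = 2.117000, coefficient = 2
x_4 = 1.0000, f(x_4) = 2.718282, coefficient = 2
x_5 = 1.2500, f(x_5) = 3.490343, coefficient = 2
x_6 = 1.5000, f(x_6) = 4.481689, coefficient = 1

I ≈ (0.250000/2) × 27.998432 = 3.499804
Exact value: 3.481689
Error: 0.018115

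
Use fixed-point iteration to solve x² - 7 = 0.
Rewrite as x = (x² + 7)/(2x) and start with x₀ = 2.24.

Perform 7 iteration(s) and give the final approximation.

Equation: x² - 7 = 0
Fixed-point form: x = (x² + 7)/(2x)
x₀ = 2.24

x_1 = g(2.240000) = 2.682500
x_2 = g(2.682500) = 2.646003
x_3 = g(2.646003) = 2.645751
x_4 = g(2.645751) = 2.645751
x_5 = g(2.645751) = 2.645751
x_6 = g(2.645751) = 2.645751
x_7 = g(2.645751) = 2.645751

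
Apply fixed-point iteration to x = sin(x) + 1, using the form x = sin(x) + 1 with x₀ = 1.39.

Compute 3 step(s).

Equation: x = sin(x) + 1
Fixed-point form: x = sin(x) + 1
x₀ = 1.39

x_1 = g(1.390000) = 1.983701
x_2 = g(1.983701) = 1.915959
x_3 = g(1.915959) = 1.941020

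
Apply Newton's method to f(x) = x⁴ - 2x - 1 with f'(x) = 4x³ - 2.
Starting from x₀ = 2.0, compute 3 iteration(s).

f(x) = x⁴ - 2x - 1
f'(x) = 4x³ - 2
x₀ = 2.0

Newton-Raphson formula: x_{n+1} = x_n - f(x_n)/f'(x_n)

Iteration 1:
  f(2.000000) = 11.000000
  f'(2.000000) = 30.000000
  x_1 = 2.000000 - 11.000000/30.000000 = 1.633333
Iteration 2:
  f(1.633333) = 2.850372
  f'(1.633333) = 15.429481
  x_2 = 1.633333 - 2.850372/15.429481 = 1.448598
Iteration 3:
  f(1.448598) = 0.506238
  f'(1.448598) = 10.159160
  x_3 = 1.448598 - 0.506238/10.159160 = 1.398767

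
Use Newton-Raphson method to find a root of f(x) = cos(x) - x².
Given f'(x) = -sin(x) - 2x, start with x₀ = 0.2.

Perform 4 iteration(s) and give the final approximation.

f(x) = cos(x) - x²
f'(x) = -sin(x) - 2x
x₀ = 0.2

Newton-Raphson formula: x_{n+1} = x_n - f(x_n)/f'(x_n)

Iteration 1:
  f(0.200000) = 0.940067
  f'(0.200000) = -0.598669
  x_1 = 0.200000 - 0.940067/(-0.598669) = 1.770260
Iteration 2:
  f(1.770260) = -3.331965
  f'(1.770260) = -4.520693
  x_2 = 1.770260 - (-3.331965)/(-4.520693) = 1.033213
Iteration 3:
  f(1.033213) = -0.555467
  f'(1.033213) = -2.925374
  x_3 = 1.033213 - (-0.555467)/(-2.925374) = 0.843334
Iteration 4:
  f(0.843334) = -0.046236
  f'(0.843334) = -2.433532
  x_4 = 0.843334 - (-0.046236)/(-2.433532) = 0.824335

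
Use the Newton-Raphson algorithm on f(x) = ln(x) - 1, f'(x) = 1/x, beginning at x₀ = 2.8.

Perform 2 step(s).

f(x) = ln(x) - 1
f'(x) = 1/x
x₀ = 2.8

Newton-Raphson formula: x_{n+1} = x_n - f(x_n)/f'(x_n)

Iteration 1:
  f(2.800000) = 0.029619
  f'(2.800000) = 0.357143
  x_1 = 2.800000 - 0.029619/0.357143 = 2.717066
Iteration 2:
  f(2.717066) = -0.000448
  f'(2.717066) = 0.368044
  x_2 = 2.717066 - (-0.000448)/0.368044 = 2.718282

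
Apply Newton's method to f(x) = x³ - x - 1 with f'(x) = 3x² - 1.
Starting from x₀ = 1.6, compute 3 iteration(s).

f(x) = x³ - x - 1
f'(x) = 3x² - 1
x₀ = 1.6

Newton-Raphson formula: x_{n+1} = x_n - f(x_n)/f'(x_n)

Iteration 1:
  f(1.600000) = 1.496000
  f'(1.600000) = 6.680000
  x_1 = 1.600000 - 1.496000/6.680000 = 1.376048
Iteration 2:
  f(1.376048) = 0.229510
  f'(1.376048) = 4.680524
  x_2 = 1.376048 - 0.229510/4.680524 = 1.327013
Iteration 3:
  f(1.327013) = 0.009808
  f'(1.327013) = 4.282890
  x_3 = 1.327013 - 0.009808/4.282890 = 1.324723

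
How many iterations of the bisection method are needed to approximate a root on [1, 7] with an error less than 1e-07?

We need (b-a)/2^n ≤ 1e-07
(7 - 1)/2^n ≤ 1e-07
6/2^n ≤ 1e-07
2^n ≥ 60000000
n ≥ log₂(60000000) = 25.84
n ≥ 26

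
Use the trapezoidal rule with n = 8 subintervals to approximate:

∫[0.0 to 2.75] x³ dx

f(x) = x³
a = 0.0, b = 2.75, n = 8
h = (b - a)/n = 0.343750

Trapezoidal rule: (h/2)[f(x₀) + 2f(x₁) + 2f(x₂) + ... + f(xₙ)]

x_0 = 0.0000, f(x_0) = 0.000000, coefficient = 1
x_1 = 0.3438, f(x_1) = 0.040619, coefficient = 2
x_2 = 0.6875, f(x_2) = 0.324951, coefficient = 2
x_3 = 1.0312, f(x_3) = 1.096710, coefficient = 2
x_4 = 1.3750, f(x_4) = 2.599609, coefficient = 2
x_5 = 1.7188, f(x_5) = 5.077362, coefficient = 2
x_6 = 2.0625, f(x_6) = 8.773682, coefficient = 2
x_7 = 2.4062, f(x_7) = 13.932281, coefficient = 2
x_8 = 2.7500, f(x_8) = 20.796875, coefficient = 1

I ≈ (0.343750/2) × 84.487305 = 14.521255
Exact value: 14.297852
Error: 0.223404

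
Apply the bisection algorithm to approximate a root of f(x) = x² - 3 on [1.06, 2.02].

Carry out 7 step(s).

f(x) = x² - 3
Initial interval: [1.06, 2.02]

Iteration 1:
  c_1 = (1.060000 + 2.020000)/2 = 1.540000
  f(c_1) = f(1.540000) = -0.628400
  f(a) × f(c) ≥ 0, new interval: [1.540000, 2.020000]
Iteration 2:
  c_2 = (1.540000 + 2.020000)/2 = 1.780000
  f(c_2) = f(1.780000) = 0.168400
  f(a) × f(c) < 0, new interval: [1.540000, 1.780000]
Iteration 3:
  c_3 = (1.540000 + 1.780000)/2 = 1.660000
  f(c_3) = f(1.660000) = -0.244400
  f(a) × f(c) ≥ 0, new interval: [1.660000, 1.780000]
Iteration 4:
  c_4 = (1.660000 + 1.780000)/2 = 1.720000
  f(c_4) = f(1.720000) = -0.041600
  f(a) × f(c) ≥ 0, new interval: [1.720000, 1.780000]
Iteration 5:
  c_5 = (1.720000 + 1.780000)/2 = 1.750000
  f(c_5) = f(1.750000) = 0.062500
  f(a) × f(c) < 0, new interval: [1.720000, 1.750000]
Iteration 6:
  c_6 = (1.720000 + 1.750000)/2 = 1.735000
  f(c_6) = f(1.735000) = 0.010225
  f(a) × f(c) < 0, new interval: [1.720000, 1.735000]
Iteration 7:
  c_7 = (1.720000 + 1.735000)/2 = 1.727500
  f(c_7) = f(1.727500) = -0.015744
  f(a) × f(c) ≥ 0, new interval: [1.727500, 1.735000]

After 7 iteration(s), the approximation is c_7 = 1.727500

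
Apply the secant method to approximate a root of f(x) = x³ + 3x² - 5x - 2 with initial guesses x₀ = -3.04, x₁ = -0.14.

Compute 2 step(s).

f(x) = x³ + 3x² - 5x - 2
x₀ = -3.04, x₁ = -0.14

Secant formula: x_{n+1} = x_n - f(x_n)(x_n - x_{n-1})/(f(x_n) - f(x_{n-1}))

Iteration 1:
  f(-3.040000) = 12.830336
  f(-0.140000) = -1.243944
  x_2 = -0.140000 - (-1.243944)×(-0.140000 - (-3.040000))/(-1.243944 - 12.830336)
       = -0.396314
Iteration 2:
  f(-0.140000) = -1.243944
  f(-0.396314) = 0.390519
  x_3 = -0.396314 - 0.390519×(-0.396314 - (-0.140000))/(0.390519 - (-1.243944))
       = -0.335074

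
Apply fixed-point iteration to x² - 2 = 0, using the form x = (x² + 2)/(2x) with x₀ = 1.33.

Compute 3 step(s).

Equation: x² - 2 = 0
Fixed-point form: x = (x² + 2)/(2x)
x₀ = 1.33

x_1 = g(1.330000) = 1.416880
x_2 = g(1.416880) = 1.414216
x_3 = g(1.414216) = 1.414214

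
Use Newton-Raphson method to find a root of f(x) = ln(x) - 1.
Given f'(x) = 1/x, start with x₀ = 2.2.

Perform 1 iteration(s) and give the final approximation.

f(x) = ln(x) - 1
f'(x) = 1/x
x₀ = 2.2

Newton-Raphson formula: x_{n+1} = x_n - f(x_n)/f'(x_n)

Iteration 1:
  f(2.200000) = -0.211543
  f'(2.200000) = 0.454545
  x_1 = 2.200000 - (-0.211543)/0.454545 = 2.665394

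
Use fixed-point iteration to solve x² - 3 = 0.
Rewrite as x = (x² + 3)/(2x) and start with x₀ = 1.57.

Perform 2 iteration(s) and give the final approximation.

Equation: x² - 3 = 0
Fixed-point form: x = (x² + 3)/(2x)
x₀ = 1.57

x_1 = g(1.570000) = 1.740414
x_2 = g(1.740414) = 1.732071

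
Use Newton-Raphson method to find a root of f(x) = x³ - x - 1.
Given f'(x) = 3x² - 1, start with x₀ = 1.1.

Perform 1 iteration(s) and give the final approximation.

f(x) = x³ - x - 1
f'(x) = 3x² - 1
x₀ = 1.1

Newton-Raphson formula: x_{n+1} = x_n - f(x_n)/f'(x_n)

Iteration 1:
  f(1.100000) = -0.769000
  f'(1.100000) = 2.630000
  x_1 = 1.100000 - (-0.769000)/2.630000 = 1.392395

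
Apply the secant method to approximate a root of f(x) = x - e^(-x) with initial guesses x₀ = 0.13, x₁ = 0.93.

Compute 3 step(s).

f(x) = x - e^(-x)
x₀ = 0.13, x₁ = 0.93

Secant formula: x_{n+1} = x_n - f(x_n)(x_n - x_{n-1})/(f(x_n) - f(x_{n-1}))

Iteration 1:
  f(0.130000) = -0.748095
  f(0.930000) = 0.535446
  x_2 = 0.930000 - 0.535446×(0.930000 - 0.130000)/(0.535446 - (-0.748095))
       = 0.596269
Iteration 2:
  f(0.930000) = 0.535446
  f(0.596269) = 0.045407
  x_3 = 0.596269 - 0.045407×(0.596269 - 0.930000)/(0.045407 - 0.535446)
       = 0.565346
Iteration 3:
  f(0.596269) = 0.045407
  f(0.565346) = -0.002817
  x_4 = 0.565346 - (-0.002817)×(0.565346 - 0.596269)/(-0.002817 - 0.045407)
       = 0.567153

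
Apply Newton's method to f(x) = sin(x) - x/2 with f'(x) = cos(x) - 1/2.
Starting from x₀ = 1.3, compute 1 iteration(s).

f(x) = sin(x) - x/2
f'(x) = cos(x) - 1/2
x₀ = 1.3

Newton-Raphson formula: x_{n+1} = x_n - f(x_n)/f'(x_n)

Iteration 1:
  f(1.300000) = 0.313558
  f'(1.300000) = -0.232501
  x_1 = 1.300000 - 0.313558/(-0.232501) = 2.648631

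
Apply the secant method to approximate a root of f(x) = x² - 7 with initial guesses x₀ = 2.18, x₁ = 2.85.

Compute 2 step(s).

f(x) = x² - 7
x₀ = 2.18, x₁ = 2.85

Secant formula: x_{n+1} = x_n - f(x_n)(x_n - x_{n-1})/(f(x_n) - f(x_{n-1}))

Iteration 1:
  f(2.180000) = -2.247600
  f(2.850000) = 1.122500
  x_2 = 2.850000 - 1.122500×(2.850000 - 2.180000)/(1.122500 - (-2.247600))
       = 2.626839
Iteration 2:
  f(2.850000) = 1.122500
  f(2.626839) = -0.099717
  x_3 = 2.626839 - (-0.099717)×(2.626839 - 2.850000)/(-0.099717 - 1.122500)
       = 2.645046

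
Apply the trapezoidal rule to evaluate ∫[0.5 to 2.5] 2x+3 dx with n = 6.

f(x) = 2x+3
a = 0.5, b = 2.5, n = 6
h = (b - a)/n = 0.333333

Trapezoidal rule: (h/2)[f(x₀) + 2f(x₁) + 2f(x₂) + ... + f(xₙ)]

x_0 = 0.5000, f(x_0) = 4.000000, coefficient = 1
x_1 = 0.8333, f(x_1) = 4.666667, coefficient = 2
x_2 = 1.1667, f(x_2) = 5.333333, coefficient = 2
x_3 = 1.5000, f(x_3) = 6.000000, coefficient = 2
x_4 = 1.8333, f(x_4) = 6.666667, coefficient = 2
x_5 = 2.1667, f(x_5) = 7.333333, coefficient = 2
x_6 = 2.5000, f(x_6) = 8.000000, coefficient = 1

I ≈ (0.333333/2) × 72.000000 = 12.000000
Exact value: 12.000000
Error: 0.000000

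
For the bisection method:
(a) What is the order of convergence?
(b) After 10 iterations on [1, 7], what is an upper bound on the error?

(a) Bisection has linear (order 1) convergence; the error is halved each step.

(b) Error bound = (b-a)/2^n = (7 - 1)/2^{10}
    = 6/2^{10}

(a) 1 (linear); (b) error ≤ 5.86e-03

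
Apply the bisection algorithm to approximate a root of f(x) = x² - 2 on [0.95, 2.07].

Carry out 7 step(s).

f(x) = x² - 2
Initial interval: [0.95, 2.07]

Iteration 1:
  c_1 = (0.950000 + 2.070000)/2 = 1.510000
  f(c_1) = f(1.510000) = 0.280100
  f(a) × f(c) < 0, new interval: [0.950000, 1.510000]
Iteration 2:
  c_2 = (0.950000 + 1.510000)/2 = 1.230000
  f(c_2) = f(1.230000) = -0.487100
  f(a) × f(c) ≥ 0, new interval: [1.230000, 1.510000]
Iteration 3:
  c_3 = (1.230000 + 1.510000)/2 = 1.370000
  f(c_3) = f(1.370000) = -0.123100
  f(a) × f(c) ≥ 0, new interval: [1.370000, 1.510000]
Iteration 4:
  c_4 = (1.370000 + 1.510000)/2 = 1.440000
  f(c_4) = f(1.440000) = 0.073600
  f(a) × f(c) < 0, new interval: [1.370000, 1.440000]
Iteration 5:
  c_5 = (1.370000 + 1.440000)/2 = 1.405000
  f(c_5) = f(1.405000) = -0.025975
  f(a) × f(c) ≥ 0, new interval: [1.405000, 1.440000]
Iteration 6:
  c_6 = (1.405000 + 1.440000)/2 = 1.422500
  f(c_6) = f(1.422500) = 0.023506
  f(a) × f(c) < 0, new interval: [1.405000, 1.422500]
Iteration 7:
  c_7 = (1.405000 + 1.422500)/2 = 1.413750
  f(c_7) = f(1.413750) = -0.001311
  f(a) × f(c) ≥ 0, new interval: [1.413750, 1.422500]

After 7 iteration(s), the approximation is c_7 = 1.413750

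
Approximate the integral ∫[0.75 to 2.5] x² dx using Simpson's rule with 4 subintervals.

f(x) = x²
a = 0.75, b = 2.5, n = 4
h = (b - a)/n = 0.437500

Simpson's rule: (h/3)[f(x₀) + 4f(x₁) + 2f(x₂) + ... + f(xₙ)]

x_0 = 0.7500, f(x_0) = 0.562500, coefficient = 1
x_1 = 1.1875, f(x_1) = 1.410156, coefficient = 4
x_2 = 1.6250, f(x_2) = 2.640625, coefficient = 2
x_3 = 2.0625, f(x_3) = 4.253906, coefficient = 4
x_4 = 2.5000, f(x_4) = 6.250000, coefficient = 1

I ≈ (0.437500/3) × 34.750000 = 5.067708
Exact value: 5.067708
Error: 0.000000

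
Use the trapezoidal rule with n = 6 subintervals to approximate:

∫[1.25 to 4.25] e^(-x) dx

f(x) = e^(-x)
a = 1.25, b = 4.25, n = 6
h = (b - a)/n = 0.500000

Trapezoidal rule: (h/2)[f(x₀) + 2f(x₁) + 2f(x₂) + ... + f(xₙ)]

x_0 = 1.2500, f(x_0) = 0.286505, coefficient = 1
x_1 = 1.7500, f(x_1) = 0.173774, coefficient = 2
x_2 = 2.2500, f(x_2) = 0.105399, coefficient = 2
x_3 = 2.7500, f(x_3) = 0.063928, coefficient = 2
x_4 = 3.2500, f(x_4) = 0.038774, coefficient = 2
x_5 = 3.7500, f(x_5) = 0.023518, coefficient = 2
x_6 = 4.2500, f(x_6) = 0.014264, coefficient = 1

I ≈ (0.500000/2) × 1.111555 = 0.277889
Exact value: 0.272241
Error: 0.005648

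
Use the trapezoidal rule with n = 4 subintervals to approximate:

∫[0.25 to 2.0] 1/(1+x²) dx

f(x) = 1/(1+x²)
a = 0.25, b = 2.0, n = 4
h = (b - a)/n = 0.437500

Trapezoidal rule: (h/2)[f(x₀) + 2f(x₁) + 2f(x₂) + ... + f(xₙ)]

x_0 = 0.2500, f(x_0) = 0.941176, coefficient = 1
x_1 = 0.6875, f(x_1) = 0.679045, coefficient = 2
x_2 = 1.1250, f(x_2) = 0.441379, coefficient = 2
x_3 = 1.5625, f(x_3) = 0.290579, coefficient = 2
x_4 = 2.0000, f(x_4) = 0.200000, coefficient = 1

I ≈ (0.437500/2) × 3.963183 = 0.866946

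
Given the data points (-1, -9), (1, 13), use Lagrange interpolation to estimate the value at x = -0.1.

Lagrange interpolation formula:
P(x) = Σ yᵢ × Lᵢ(x)
where Lᵢ(x) = Π_{j≠i} (x - xⱼ)/(xᵢ - xⱼ)

L_0(-0.1) = (-0.1 - 1)/(-1 - 1) = 0.550000
L_1(-0.1) = (-0.1 - (-1))/(1 - (-1)) = 0.450000

P(-0.1) = (-9)×L_0(-0.1) + 13×L_1(-0.1)
P(-0.1) = 0.900000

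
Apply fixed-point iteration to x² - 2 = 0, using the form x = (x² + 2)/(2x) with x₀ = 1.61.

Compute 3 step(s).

Equation: x² - 2 = 0
Fixed-point form: x = (x² + 2)/(2x)
x₀ = 1.61

x_1 = g(1.610000) = 1.426118
x_2 = g(1.426118) = 1.414263
x_3 = g(1.414263) = 1.414214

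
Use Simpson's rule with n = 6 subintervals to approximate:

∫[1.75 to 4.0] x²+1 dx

f(x) = x²+1
a = 1.75, b = 4.0, n = 6
h = (b - a)/n = 0.375000

Simpson's rule: (h/3)[f(x₀) + 4f(x₁) + 2f(x₂) + ... + f(xₙ)]

x_0 = 1.7500, f(x_0) = 4.062500, coefficient = 1
x_1 = 2.1250, f(x_1) = 5.515625, coefficient = 4
x_2 = 2.5000, f(x_2) = 7.250000, coefficient = 2
x_3 = 2.8750, f(x_3) = 9.265625, coefficient = 4
x_4 = 3.2500, f(x_4) = 11.562500, coefficient = 2
x_5 = 3.6250, f(x_5) = 14.140625, coefficient = 4
x_6 = 4.0000, f(x_6) = 17.000000, coefficient = 1

I ≈ (0.375000/3) × 174.375000 = 21.796875
Exact value: 21.796875
Error: 0.000000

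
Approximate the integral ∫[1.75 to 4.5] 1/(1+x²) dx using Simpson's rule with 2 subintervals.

f(x) = 1/(1+x²)
a = 1.75, b = 4.5, n = 2
h = (b - a)/n = 1.375000

Simpson's rule: (h/3)[f(x₀) + 4f(x₁) + 2f(x₂) + ... + f(xₙ)]

x_0 = 1.7500, f(x_0) = 0.246154, coefficient = 1
x_1 = 3.1250, f(x_1) = 0.092888, coefficient = 4
x_2 = 4.5000, f(x_2) = 0.047059, coefficient = 1

I ≈ (1.375000/3) × 0.664766 = 0.304684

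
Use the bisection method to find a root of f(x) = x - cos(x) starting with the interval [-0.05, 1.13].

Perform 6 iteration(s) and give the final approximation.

f(x) = x - cos(x)
Initial interval: [-0.05, 1.13]

Iteration 1:
  c_1 = (-0.050000 + 1.130000)/2 = 0.540000
  f(c_1) = f(0.540000) = -0.317709
  f(a) × f(c) ≥ 0, new interval: [0.540000, 1.130000]
Iteration 2:
  c_2 = (0.540000 + 1.130000)/2 = 0.835000
  f(c_2) = f(0.835000) = 0.163822
  f(a) × f(c) < 0, new interval: [0.540000, 0.835000]
Iteration 3:
  c_3 = (0.540000 + 0.835000)/2 = 0.687500
  f(c_3) = f(0.687500) = -0.085335
  f(a) × f(c) ≥ 0, new interval: [0.687500, 0.835000]
Iteration 4:
  c_4 = (0.687500 + 0.835000)/2 = 0.761250
  f(c_4) = f(0.761250) = 0.037276
  f(a) × f(c) < 0, new interval: [0.687500, 0.761250]
Iteration 5:
  c_5 = (0.687500 + 0.761250)/2 = 0.724375
  f(c_5) = f(0.724375) = -0.024539
  f(a) × f(c) ≥ 0, new interval: [0.724375, 0.761250]
Iteration 6:
  c_6 = (0.724375 + 0.761250)/2 = 0.742812
  f(c_6) = f(0.742812) = 0.006243
  f(a) × f(c) < 0, new interval: [0.724375, 0.742812]

After 6 iteration(s), the approximation is c_6 = 0.742812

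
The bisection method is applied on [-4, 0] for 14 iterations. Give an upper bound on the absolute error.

Bisection error bound: |error| ≤ (b-a)/2^n
|error| ≤ (0 - (-4))/2^14 = 4/2^14
|error| ≤ 0.0002441406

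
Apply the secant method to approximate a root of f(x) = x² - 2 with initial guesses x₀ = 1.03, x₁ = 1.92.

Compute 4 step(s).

f(x) = x² - 2
x₀ = 1.03, x₁ = 1.92

Secant formula: x_{n+1} = x_n - f(x_n)(x_n - x_{n-1})/(f(x_n) - f(x_{n-1}))

Iteration 1:
  f(1.030000) = -0.939100
  f(1.920000) = 1.686400
  x_2 = 1.920000 - 1.686400×(1.920000 - 1.030000)/(1.686400 - (-0.939100))
       = 1.348339
Iteration 2:
  f(1.920000) = 1.686400
  f(1.348339) = -0.181982
  x_3 = 1.348339 - (-0.181982)×(1.348339 - 1.920000)/(-0.181982 - 1.686400)
       = 1.404019
Iteration 3:
  f(1.348339) = -0.181982
  f(1.404019) = -0.028730
  x_4 = 1.404019 - (-0.028730)×(1.404019 - 1.348339)/(-0.028730 - (-0.181982))
       = 1.414458
Iteration 4:
  f(1.404019) = -0.028730
  f(1.414458) = 0.000690
  x_5 = 1.414458 - 0.000690×(1.414458 - 1.404019)/(0.000690 - (-0.028730))
       = 1.414213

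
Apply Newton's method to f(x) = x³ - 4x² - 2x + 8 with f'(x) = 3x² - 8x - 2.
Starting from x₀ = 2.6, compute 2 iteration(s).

f(x) = x³ - 4x² - 2x + 8
f'(x) = 3x² - 8x - 2
x₀ = 2.6

Newton-Raphson formula: x_{n+1} = x_n - f(x_n)/f'(x_n)

Iteration 1:
  f(2.600000) = -6.664000
  f'(2.600000) = -2.520000
  x_1 = 2.600000 - (-6.664000)/(-2.520000) = -0.044444
Iteration 2:
  f(-0.044444) = 8.080900
  f'(-0.044444) = -1.638519
  x_2 = -0.044444 - 8.080900/(-1.638519) = 4.887389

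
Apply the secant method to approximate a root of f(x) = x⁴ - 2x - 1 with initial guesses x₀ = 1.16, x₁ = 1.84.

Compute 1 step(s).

f(x) = x⁴ - 2x - 1
x₀ = 1.16, x₁ = 1.84

Secant formula: x_{n+1} = x_n - f(x_n)(x_n - x_{n-1})/(f(x_n) - f(x_{n-1}))

Iteration 1:
  f(1.160000) = -1.509361
  f(1.840000) = 6.782287
  x_2 = 1.840000 - 6.782287×(1.840000 - 1.160000)/(6.782287 - (-1.509361))
       = 1.283783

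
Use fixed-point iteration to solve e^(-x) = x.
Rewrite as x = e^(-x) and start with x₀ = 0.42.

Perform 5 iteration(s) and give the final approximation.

Equation: e^(-x) = x
Fixed-point form: x = e^(-x)
x₀ = 0.42

x_1 = g(0.420000) = 0.657047
x_2 = g(0.657047) = 0.518380
x_3 = g(0.518380) = 0.595484
x_4 = g(0.595484) = 0.551295
x_5 = g(0.551295) = 0.576203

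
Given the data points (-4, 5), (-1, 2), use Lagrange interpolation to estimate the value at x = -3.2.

Lagrange interpolation formula:
P(x) = Σ yᵢ × Lᵢ(x)
where Lᵢ(x) = Π_{j≠i} (x - xⱼ)/(xᵢ - xⱼ)

L_0(-3.2) = (-3.2 - (-1))/(-4 - (-1)) = 0.733333
L_1(-3.2) = (-3.2 - (-4))/(-1 - (-4)) = 0.266667

P(-3.2) = 5×L_0(-3.2) + 2×L_1(-3.2)
P(-3.2) = 4.200000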